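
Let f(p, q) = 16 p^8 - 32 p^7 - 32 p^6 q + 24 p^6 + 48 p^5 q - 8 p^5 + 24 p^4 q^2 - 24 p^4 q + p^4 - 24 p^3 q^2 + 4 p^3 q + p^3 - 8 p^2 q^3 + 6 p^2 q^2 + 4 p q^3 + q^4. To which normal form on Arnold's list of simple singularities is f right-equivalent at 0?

E6

The Hessian of f at 0 has rank 0. Corank 2; j^3 = p^3 is a perfect cube, so E-series; the 4-jet and mu = 6 give E_6.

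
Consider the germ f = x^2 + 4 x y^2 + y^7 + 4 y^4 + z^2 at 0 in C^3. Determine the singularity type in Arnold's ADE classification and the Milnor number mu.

The Hessian of f at 0 has rank 2. Corank 1: A-series; mu = 6 gives A_6.

Type A_6, Milnor number mu = 6.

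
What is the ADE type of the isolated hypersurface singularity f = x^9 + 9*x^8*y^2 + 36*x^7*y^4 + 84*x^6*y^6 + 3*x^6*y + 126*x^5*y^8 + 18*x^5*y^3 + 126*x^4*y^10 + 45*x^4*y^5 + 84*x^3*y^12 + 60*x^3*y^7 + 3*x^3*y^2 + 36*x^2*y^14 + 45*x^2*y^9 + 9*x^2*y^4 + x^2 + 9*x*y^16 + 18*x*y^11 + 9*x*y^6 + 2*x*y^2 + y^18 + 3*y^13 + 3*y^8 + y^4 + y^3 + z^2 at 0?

The Hessian of f at 0 has rank 2. Corank 1: A-series; mu = 2 gives A_2.

A2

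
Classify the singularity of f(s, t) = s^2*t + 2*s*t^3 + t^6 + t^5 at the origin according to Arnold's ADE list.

D_7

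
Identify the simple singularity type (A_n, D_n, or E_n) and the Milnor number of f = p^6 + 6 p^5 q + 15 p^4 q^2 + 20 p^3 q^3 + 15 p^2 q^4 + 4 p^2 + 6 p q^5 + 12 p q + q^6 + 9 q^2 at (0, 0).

Type A5, Milnor number mu = 5.

The Hessian of f at 0 has rank 1. Corank 1: A-series; mu = 5 gives A_5.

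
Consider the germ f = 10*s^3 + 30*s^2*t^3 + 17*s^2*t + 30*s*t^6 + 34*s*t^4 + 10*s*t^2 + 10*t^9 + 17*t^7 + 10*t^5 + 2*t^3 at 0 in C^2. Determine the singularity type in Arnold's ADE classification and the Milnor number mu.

Type D_4, Milnor number mu = 4.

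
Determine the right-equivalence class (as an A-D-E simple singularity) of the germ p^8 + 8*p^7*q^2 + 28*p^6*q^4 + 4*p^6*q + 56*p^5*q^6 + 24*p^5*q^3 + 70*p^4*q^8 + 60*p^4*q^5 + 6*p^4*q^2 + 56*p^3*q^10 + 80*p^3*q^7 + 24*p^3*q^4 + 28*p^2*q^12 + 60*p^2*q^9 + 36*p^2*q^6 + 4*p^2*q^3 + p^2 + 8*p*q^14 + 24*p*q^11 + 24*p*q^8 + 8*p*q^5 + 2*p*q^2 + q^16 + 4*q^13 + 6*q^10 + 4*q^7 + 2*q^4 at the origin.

A3

The Hessian of f at 0 has rank 1. Corank 1: A-series; mu = 3 gives A_3.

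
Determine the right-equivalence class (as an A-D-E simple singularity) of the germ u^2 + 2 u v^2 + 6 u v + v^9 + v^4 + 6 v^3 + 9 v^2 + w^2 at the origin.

A_8

The Hessian of f at 0 has rank 2. Corank 1: A-series; mu = 8 gives A_8.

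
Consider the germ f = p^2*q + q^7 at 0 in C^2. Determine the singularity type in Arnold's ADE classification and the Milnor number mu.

The Hessian of f at 0 has rank 0. Corank 2; j^3 = p^2*q has shape L^2 M (L != M), so D-series; mu = 8 gives D_8.

Type D_{8}, Milnor number mu = 8.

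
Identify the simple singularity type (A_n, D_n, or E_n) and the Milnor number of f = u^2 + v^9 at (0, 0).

Type A_8, Milnor number mu = 8.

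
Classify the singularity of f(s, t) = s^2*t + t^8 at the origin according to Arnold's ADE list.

D9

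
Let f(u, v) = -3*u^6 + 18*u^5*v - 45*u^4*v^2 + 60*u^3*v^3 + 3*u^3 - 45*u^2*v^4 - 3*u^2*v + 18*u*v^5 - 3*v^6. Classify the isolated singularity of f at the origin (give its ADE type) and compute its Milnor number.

Type D_{7}, Milnor number mu = 7.

The Hessian of f at 0 has rank 0. Corank 2; j^3 = 3*u^2*(u - v) has shape L^2 M (L != M), so D-series; mu = 7 gives D_7.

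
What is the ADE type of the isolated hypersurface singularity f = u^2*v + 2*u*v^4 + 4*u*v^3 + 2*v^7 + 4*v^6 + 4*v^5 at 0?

D_8

The Hessian of f at 0 has rank 0. Corank 2; j^3 = u^2*v has shape L^2 M (L != M), so D-series; mu = 8 gives D_8.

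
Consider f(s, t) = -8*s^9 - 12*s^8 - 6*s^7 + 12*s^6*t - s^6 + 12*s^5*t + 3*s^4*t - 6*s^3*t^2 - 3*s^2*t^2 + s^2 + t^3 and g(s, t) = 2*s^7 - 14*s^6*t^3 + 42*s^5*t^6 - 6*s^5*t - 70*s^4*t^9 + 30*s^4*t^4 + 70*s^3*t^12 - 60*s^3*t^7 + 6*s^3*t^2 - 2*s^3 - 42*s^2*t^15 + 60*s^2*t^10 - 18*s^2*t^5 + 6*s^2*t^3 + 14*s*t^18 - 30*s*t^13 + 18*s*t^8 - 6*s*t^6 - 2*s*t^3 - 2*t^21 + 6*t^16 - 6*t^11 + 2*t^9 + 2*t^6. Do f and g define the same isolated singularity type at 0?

The Hessian of f at 0 has rank 1. Corank 1: A-series; mu = 2 gives A_2. The Hessian of g at 0 has rank 0. Corank 2; j^3 = -2*s^3 is a perfect cube, so E-series; the 4-jet and mu = 7 give E_7. f is A_2 but g is E_7, hence not right-equivalent.

No.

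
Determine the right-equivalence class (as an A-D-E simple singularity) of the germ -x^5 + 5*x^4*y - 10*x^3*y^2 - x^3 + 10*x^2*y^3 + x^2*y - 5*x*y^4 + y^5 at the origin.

D6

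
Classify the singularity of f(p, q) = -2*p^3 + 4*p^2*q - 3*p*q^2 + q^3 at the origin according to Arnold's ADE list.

D_4

The Hessian of f at 0 is [[0, 0], [0, 0]] with rank 0, so corank 2. A Groebner basis of the Jacobian ideal J(f) in C{p,q} is {q^3, p^2 - 3*q^2/2, p*q - 3*q^2/2}; counting standard monomials gives mu = 4. Corank 2; j^3 = -(p - q)*(2*p^2 - 2*p*q + q^2) splits into three distinct lines over C (the quadratic factor has nonzero discriminant), so D_4.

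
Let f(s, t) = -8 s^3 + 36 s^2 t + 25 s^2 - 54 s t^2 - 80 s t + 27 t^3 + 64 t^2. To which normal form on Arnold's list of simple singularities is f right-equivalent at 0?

The Hessian of f at 0 has rank 1. Corank 1: A-series; mu = 2 gives A_2.

A_2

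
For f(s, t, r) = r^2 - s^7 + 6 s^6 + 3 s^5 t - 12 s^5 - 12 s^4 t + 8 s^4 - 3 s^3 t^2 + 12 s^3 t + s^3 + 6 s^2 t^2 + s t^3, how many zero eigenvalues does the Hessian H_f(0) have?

2

Hessian at 0 has rank 1.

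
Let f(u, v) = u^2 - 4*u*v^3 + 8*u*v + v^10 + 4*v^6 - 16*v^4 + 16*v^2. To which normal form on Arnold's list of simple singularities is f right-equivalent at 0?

The Hessian of f at 0 has rank 1. Corank 1: A-series; mu = 9 gives A_9.

A_{9}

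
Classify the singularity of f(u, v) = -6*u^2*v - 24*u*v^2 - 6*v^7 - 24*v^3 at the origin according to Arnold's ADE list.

D_{8}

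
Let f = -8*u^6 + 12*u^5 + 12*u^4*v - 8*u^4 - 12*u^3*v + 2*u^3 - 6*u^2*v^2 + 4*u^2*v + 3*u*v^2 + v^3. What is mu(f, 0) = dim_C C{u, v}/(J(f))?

4

The Hessian of f at 0 is [[0, 0], [0, 0]] with rank 0, so corank 2. A Groebner basis of the Jacobian ideal J(f) in C{u,v} is {v^3, u^2 - 3*v^2/2, u*v + 3*v^2/2}; counting standard monomials gives mu = 4. Corank 2; j^3 = (u + v)*(2*u^2 + 2*u*v + v^2) splits into three distinct lines over C (the quadratic factor has nonzero discriminant), so D_4.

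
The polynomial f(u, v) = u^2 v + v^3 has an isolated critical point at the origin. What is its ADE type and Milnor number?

Type D_4, Milnor number mu = 4.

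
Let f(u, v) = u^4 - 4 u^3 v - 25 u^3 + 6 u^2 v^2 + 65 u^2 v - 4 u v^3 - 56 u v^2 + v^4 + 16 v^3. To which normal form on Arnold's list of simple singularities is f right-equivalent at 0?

The Hessian of f at 0 has rank 0. Corank 2; j^3 = -(u - v)*(5*u - 4*v)^2 has shape L^2 M (L != M), so D-series; mu = 5 gives D_5.

D5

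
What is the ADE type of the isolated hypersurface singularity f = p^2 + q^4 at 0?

A_{3}

The Hessian of f at 0 has rank 1. Corank 1: A-series; mu = 3 gives A_3.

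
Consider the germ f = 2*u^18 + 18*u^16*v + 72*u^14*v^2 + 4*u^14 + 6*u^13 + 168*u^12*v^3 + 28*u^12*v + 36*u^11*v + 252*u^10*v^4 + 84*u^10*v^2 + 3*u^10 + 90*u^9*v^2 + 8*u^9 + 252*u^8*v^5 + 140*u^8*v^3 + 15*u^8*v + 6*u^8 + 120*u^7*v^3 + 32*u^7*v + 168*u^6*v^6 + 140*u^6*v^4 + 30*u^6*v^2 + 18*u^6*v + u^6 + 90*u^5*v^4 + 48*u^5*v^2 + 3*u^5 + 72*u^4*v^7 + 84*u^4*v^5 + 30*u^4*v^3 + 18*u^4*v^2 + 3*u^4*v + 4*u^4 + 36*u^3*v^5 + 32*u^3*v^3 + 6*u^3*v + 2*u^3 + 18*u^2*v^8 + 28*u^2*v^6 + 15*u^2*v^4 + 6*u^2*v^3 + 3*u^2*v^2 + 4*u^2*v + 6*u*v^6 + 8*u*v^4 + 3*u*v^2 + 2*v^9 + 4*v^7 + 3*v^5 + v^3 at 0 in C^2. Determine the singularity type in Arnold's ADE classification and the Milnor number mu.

Type D_4, Milnor number mu = 4.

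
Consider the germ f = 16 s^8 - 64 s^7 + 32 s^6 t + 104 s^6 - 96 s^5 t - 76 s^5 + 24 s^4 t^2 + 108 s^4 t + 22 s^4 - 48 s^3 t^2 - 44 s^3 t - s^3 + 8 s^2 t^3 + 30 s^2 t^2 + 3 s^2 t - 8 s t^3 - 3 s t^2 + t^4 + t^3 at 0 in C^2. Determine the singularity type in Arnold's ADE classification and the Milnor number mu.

The Hessian of f at 0 has rank 0. Corank 2; j^3 = -(s - t)^3 is a perfect cube, so E-series; the 4-jet and mu = 6 give E_6.

Type E6, Milnor number mu = 6.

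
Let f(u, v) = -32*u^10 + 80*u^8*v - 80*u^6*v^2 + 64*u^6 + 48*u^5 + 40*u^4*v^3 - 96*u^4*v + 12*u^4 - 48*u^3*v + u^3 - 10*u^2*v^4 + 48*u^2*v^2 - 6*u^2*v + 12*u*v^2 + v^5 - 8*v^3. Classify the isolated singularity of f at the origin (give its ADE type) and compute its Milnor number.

Type E8, Milnor number mu = 8.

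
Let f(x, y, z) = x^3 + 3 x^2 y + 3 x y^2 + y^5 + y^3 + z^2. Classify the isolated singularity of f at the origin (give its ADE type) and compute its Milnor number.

Type E8, Milnor number mu = 8.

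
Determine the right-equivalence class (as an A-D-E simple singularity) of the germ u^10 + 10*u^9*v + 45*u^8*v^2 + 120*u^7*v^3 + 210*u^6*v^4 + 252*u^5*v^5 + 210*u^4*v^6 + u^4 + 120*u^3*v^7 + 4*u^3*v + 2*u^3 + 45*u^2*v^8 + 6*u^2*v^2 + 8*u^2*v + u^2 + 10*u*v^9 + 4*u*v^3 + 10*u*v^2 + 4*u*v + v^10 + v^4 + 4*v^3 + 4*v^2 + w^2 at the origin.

The Hessian of f at 0 is [[2, 4, 0], [4, 8, 0], [0, 0, 2]] with rank 2, so corank 1. A Groebner basis of the Jacobian ideal J(f) in C{u,v,w} is {u*v^4 - 40*u*v^3 + 69*u*v^2 - 34*u*v + 5*u - 54*v^4 + 114*v^3 - 63*v^2 + 10*v, 30*u*v^3 - 54*u*v^2 + 27*u*v - 4*u + v^5 + 40*v^4 - 89*v^3 + 50*v^2 - 8*v, u^2 + 2*u*v + u + v^2 + 2*v, w}; counting standard monomials gives mu = 9. Corank 1: A-series; mu = 9 gives A_9.

A_{9}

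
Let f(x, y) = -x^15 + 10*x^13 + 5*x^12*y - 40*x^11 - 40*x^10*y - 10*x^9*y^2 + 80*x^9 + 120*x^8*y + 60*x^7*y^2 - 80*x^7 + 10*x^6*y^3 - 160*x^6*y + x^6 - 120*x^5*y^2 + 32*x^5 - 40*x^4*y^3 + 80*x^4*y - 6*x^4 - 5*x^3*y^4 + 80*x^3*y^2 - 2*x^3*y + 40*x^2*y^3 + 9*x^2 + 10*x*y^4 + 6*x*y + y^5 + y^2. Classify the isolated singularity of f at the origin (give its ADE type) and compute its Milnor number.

The Hessian of f at 0 has rank 1. Corank 1: A-series; mu = 4 gives A_4.

Type A4, Milnor number mu = 4.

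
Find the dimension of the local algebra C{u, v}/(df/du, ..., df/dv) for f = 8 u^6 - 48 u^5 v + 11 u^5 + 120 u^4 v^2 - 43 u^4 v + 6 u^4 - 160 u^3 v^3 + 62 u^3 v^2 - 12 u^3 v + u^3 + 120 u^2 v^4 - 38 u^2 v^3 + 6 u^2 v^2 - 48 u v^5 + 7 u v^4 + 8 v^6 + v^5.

The Hessian of f at 0 has rank 0. Corank 2; j^3 = u^3 is a perfect cube, so E-series; the 5-jet and mu = 8 give E_8.

8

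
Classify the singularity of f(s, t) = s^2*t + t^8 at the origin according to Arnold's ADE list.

D_{9}

The Hessian of f at 0 has rank 0. Corank 2; j^3 = s^2*t has shape L^2 M (L != M), so D-series; mu = 9 gives D_9.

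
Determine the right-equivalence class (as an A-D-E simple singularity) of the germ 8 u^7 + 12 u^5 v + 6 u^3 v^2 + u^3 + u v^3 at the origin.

E_7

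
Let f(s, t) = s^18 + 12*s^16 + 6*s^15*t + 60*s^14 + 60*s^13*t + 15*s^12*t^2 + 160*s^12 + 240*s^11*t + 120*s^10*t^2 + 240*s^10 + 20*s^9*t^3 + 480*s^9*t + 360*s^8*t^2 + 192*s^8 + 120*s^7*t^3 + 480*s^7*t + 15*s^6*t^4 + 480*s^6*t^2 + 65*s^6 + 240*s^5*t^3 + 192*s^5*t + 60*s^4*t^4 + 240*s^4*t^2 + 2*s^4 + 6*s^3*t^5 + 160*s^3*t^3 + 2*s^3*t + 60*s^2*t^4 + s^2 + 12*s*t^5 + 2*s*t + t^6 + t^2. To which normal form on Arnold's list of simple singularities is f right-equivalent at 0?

A_{5}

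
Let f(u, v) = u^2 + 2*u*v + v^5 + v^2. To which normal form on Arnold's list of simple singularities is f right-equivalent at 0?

The Hessian of f at 0 has rank 1. Corank 1: A-series; mu = 4 gives A_4.

A_4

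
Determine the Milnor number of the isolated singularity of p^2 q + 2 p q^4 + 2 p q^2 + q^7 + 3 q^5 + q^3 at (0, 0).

The Hessian of f at 0 has rank 0. Corank 2; j^3 = q*(p + q)^2 has shape L^2 M (L != M), so D-series; mu = 6 gives D_6.

6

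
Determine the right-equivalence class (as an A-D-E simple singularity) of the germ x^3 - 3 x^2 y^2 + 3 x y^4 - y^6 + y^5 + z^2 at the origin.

E_8

The Hessian of f at 0 is [[0, 0, 0], [0, 0, 0], [0, 0, 2]] with rank 1, so corank 2. A Groebner basis of the Jacobian ideal J(f) in C{x,y,z} is {y^4, x^3, -x^2/2 + x*y^2, z}; counting standard monomials gives mu = 8. Corank 2; j^3 = x^3 is a perfect cube, so E-series; the 5-jet and mu = 8 give E_8.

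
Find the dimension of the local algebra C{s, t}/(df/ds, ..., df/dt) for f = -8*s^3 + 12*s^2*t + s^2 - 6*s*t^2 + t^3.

The Hessian of f at 0 has rank 1. Corank 1: A-series; mu = 2 gives A_2.

2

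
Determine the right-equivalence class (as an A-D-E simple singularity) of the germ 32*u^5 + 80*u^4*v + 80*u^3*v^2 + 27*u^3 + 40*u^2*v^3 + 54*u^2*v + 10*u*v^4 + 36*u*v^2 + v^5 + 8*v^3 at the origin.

E8

The Hessian of f at 0 has rank 0. Corank 2; j^3 = (3*u + 2*v)^3 is a perfect cube, so E-series; the 5-jet and mu = 8 give E_8.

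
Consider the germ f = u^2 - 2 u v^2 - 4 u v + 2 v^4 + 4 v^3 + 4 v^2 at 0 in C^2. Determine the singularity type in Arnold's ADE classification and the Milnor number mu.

Type A_{3}, Milnor number mu = 3.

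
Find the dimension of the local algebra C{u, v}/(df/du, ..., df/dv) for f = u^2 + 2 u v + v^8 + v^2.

7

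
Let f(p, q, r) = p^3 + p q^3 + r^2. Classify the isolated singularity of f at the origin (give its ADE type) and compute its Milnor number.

Type E7, Milnor number mu = 7.

The Hessian of f at 0 has rank 1. Corank 2; j^3 = p^3 is a perfect cube, so E-series; the 4-jet and mu = 7 give E_7.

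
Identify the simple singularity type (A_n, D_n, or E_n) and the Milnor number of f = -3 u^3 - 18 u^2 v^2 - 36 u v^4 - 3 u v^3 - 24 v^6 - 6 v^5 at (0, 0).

Type E_7, Milnor number mu = 7.

The Hessian of f at 0 has rank 0. Corank 2; j^3 = -3*u^3 is a perfect cube, so E-series; the 4-jet and mu = 7 give E_7.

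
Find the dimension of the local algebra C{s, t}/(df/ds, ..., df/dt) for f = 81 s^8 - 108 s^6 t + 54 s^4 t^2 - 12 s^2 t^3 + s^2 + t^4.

3

The Hessian of f at 0 has rank 1. Corank 1: A-series; mu = 3 gives A_3.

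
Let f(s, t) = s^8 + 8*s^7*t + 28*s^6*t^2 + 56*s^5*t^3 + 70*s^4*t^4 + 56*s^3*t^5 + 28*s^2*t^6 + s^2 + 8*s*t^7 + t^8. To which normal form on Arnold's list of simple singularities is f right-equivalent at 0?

A7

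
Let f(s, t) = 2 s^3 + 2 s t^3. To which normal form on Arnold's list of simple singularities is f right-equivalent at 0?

E_7

The Hessian of f at 0 has rank 0. Corank 2; j^3 = 2*s^3 is a perfect cube, so E-series; the 4-jet and mu = 7 give E_7.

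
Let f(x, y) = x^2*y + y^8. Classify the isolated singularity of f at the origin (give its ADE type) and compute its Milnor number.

The Hessian of f at 0 is [[0, 0], [0, 0]] with rank 0, so corank 2. A Groebner basis of the Jacobian ideal J(f) in C{x,y} is {x^2/8 + y^7, x^3, x*y}; counting standard monomials gives mu = 9. Corank 2; j^3 = x^2*y has shape L^2 M (L != M), so D-series; mu = 9 gives D_9.

Type D9, Milnor number mu = 9.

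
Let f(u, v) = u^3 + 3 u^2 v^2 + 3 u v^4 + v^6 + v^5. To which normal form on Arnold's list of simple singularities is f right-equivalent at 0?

The Hessian of f at 0 has rank 0. Corank 2; j^3 = u^3 is a perfect cube, so E-series; the 5-jet and mu = 8 give E_8.

E_8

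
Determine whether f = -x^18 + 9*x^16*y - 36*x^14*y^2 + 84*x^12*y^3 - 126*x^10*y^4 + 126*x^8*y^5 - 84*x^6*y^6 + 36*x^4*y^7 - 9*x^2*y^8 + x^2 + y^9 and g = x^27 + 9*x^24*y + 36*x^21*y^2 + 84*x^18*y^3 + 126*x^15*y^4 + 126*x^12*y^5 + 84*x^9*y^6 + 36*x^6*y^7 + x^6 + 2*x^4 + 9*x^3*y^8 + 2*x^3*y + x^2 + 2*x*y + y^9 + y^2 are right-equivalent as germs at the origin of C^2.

Yes.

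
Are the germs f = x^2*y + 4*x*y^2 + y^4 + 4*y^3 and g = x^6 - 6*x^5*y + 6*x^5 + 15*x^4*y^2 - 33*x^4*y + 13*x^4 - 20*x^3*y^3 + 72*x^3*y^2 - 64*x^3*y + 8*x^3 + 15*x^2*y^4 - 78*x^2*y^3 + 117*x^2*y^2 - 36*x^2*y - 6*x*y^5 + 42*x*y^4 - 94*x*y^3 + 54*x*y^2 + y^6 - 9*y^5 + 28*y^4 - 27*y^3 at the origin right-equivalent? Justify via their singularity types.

No.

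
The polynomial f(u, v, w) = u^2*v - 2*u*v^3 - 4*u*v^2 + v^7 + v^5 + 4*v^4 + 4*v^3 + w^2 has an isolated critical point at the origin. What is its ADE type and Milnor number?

Type D_8, Milnor number mu = 8.

The Hessian of f at 0 is [[0, 0, 0], [0, 0, 0], [0, 0, 2]] with rank 1, so corank 2. A Groebner basis of the Jacobian ideal J(f) in C{u,v,w} is {u^2*v^2 - 4*u^2*v + u^2/7 + 83*u*v^2/7 - 58*u*v/7 + 16*v^2, u^3 - 6*u^2*v + u^2/7 + 83*u*v^2/7 - 58*u*v/7 + 16*v^2, -u*v + v^3 + 2*v^2, w}; counting standard monomials gives mu = 8. Corank 2; j^3 = v*(u - 2*v)^2 has shape L^2 M (L != M), so D-series; mu = 8 gives D_8.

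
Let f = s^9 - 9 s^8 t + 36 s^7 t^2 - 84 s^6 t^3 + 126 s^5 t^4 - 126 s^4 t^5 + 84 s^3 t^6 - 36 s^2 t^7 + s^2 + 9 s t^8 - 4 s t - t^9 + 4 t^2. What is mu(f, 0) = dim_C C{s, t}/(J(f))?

8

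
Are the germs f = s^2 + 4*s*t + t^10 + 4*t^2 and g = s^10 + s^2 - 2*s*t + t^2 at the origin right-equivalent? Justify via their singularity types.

Yes.

The Hessian of f at 0 is [[2, 4], [4, 8]] with rank 1, so corank 1. A Groebner basis of the Jacobian ideal J(f) in C{s,t} is {t^9, s + 2*t}; counting standard monomials gives mu = 9. Corank 1: A-series; mu = 9 gives A_9. The Hessian of g at 0 is [[2, -2], [-2, 2]] with rank 1, so corank 1. A Groebner basis of the Jacobian ideal J(g) in C{s,t} is {t^9, s - t}; counting standard monomials gives mu = 9. Corank 1: A-series; mu = 9 gives A_9. Both have type A_9, hence right-equivalent.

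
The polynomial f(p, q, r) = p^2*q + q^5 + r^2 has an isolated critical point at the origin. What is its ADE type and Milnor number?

Type D6, Milnor number mu = 6.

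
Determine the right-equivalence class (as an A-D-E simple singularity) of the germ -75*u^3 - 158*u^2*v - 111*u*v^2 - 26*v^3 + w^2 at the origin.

D_{4}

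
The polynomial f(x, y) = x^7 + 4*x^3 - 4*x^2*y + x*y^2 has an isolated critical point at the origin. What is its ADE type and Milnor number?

Type D_{8}, Milnor number mu = 8.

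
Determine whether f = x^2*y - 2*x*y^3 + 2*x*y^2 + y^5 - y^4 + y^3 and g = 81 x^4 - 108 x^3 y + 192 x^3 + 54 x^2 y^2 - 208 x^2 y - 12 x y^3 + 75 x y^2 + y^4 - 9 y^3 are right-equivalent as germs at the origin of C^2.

Yes.

The Hessian of f at 0 has rank 0. Corank 2; j^3 = y*(x + y)^2 has shape L^2 M (L != M), so D-series; mu = 5 gives D_5. The Hessian of g at 0 has rank 0. Corank 2; j^3 = (3*x - y)*(8*x - 3*y)^2 has shape L^2 M (L != M), so D-series; mu = 5 gives D_5. Both have type D_5, hence right-equivalent.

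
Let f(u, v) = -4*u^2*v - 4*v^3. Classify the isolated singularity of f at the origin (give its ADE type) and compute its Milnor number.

The Hessian of f at 0 has rank 0. Corank 2; j^3 = -4*v*(u^2 + v^2) splits into three distinct lines over C (the quadratic factor has nonzero discriminant), so D_4.

Type D_{4}, Milnor number mu = 4.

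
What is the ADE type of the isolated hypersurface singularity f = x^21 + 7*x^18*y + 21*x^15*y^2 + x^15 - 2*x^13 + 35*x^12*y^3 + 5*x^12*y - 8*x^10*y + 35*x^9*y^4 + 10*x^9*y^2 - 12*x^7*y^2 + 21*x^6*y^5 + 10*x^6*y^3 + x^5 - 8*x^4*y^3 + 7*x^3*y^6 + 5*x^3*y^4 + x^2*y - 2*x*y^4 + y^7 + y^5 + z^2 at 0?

D_{6}

The Hessian of f at 0 has rank 1. Corank 2; j^3 = x^2*y has shape L^2 M (L != M), so D-series; mu = 6 gives D_6.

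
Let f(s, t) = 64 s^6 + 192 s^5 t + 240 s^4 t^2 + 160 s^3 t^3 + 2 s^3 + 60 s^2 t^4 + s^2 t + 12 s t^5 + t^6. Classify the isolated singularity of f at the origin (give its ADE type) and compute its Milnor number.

Type D7, Milnor number mu = 7.

The Hessian of f at 0 has rank 0. Corank 2; j^3 = s^2*(2*s + t) has shape L^2 M (L != M), so D-series; mu = 7 gives D_7.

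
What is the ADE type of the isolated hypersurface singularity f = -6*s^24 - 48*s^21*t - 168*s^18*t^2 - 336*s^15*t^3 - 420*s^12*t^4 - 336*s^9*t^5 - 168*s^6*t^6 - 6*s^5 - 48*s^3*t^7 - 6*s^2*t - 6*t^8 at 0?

The Hessian of f at 0 has rank 0. Corank 2; j^3 = -6*s^2*t has shape L^2 M (L != M), so D-series; mu = 9 gives D_9.

D_9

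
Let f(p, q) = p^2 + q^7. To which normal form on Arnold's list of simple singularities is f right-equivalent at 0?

The Hessian of f at 0 has rank 1. Corank 1: A-series; mu = 6 gives A_6.

A_6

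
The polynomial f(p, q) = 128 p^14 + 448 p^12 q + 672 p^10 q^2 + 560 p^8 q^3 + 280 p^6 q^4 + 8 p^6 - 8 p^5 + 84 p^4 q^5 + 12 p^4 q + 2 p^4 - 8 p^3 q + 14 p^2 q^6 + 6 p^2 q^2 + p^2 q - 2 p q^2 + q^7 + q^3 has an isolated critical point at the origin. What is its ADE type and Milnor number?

Type D8, Milnor number mu = 8.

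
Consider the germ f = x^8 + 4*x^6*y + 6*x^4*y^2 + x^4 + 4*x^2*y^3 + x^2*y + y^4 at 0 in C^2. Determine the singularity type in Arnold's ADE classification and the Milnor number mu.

The Hessian of f at 0 is [[0, 0], [0, 0]] with rank 0, so corank 2. A Groebner basis of the Jacobian ideal J(f) in C{x,y} is {x^3, x^2/4 + y^3, x*y}; counting standard monomials gives mu = 5. Corank 2; j^3 = x^2*y has shape L^2 M (L != M), so D-series; mu = 5 gives D_5.

Type D_{5}, Milnor number mu = 5.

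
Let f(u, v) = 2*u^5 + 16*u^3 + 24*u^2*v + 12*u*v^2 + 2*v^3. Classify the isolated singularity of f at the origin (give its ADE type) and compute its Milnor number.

The Hessian of f at 0 has rank 0. Corank 2; j^3 = 2*(2*u + v)^3 is a perfect cube, so E-series; the 5-jet and mu = 8 give E_8.

Type E_8, Milnor number mu = 8.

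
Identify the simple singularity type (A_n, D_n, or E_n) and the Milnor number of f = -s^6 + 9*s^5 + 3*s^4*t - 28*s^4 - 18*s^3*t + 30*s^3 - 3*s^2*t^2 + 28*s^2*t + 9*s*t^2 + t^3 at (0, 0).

Type D4, Milnor number mu = 4.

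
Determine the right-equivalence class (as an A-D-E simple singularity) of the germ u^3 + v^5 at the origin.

E8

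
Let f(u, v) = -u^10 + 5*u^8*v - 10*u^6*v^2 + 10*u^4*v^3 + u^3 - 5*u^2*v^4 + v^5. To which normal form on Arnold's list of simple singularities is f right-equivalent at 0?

The Hessian of f at 0 is [[0, 0], [0, 0]] with rank 0, so corank 2. A Groebner basis of the Jacobian ideal J(f) in C{u,v} is {v^4, u^2}; counting standard monomials gives mu = 8. Corank 2; j^3 = u^3 is a perfect cube, so E-series; the 5-jet and mu = 8 give E_8.

E_8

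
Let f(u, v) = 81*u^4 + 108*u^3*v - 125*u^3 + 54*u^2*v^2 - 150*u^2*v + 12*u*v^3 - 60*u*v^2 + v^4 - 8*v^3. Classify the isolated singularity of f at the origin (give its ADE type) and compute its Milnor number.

Type E_6, Milnor number mu = 6.

The Hessian of f at 0 is [[0, 0], [0, 0]] with rank 0, so corank 2. A Groebner basis of the Jacobian ideal J(f) in C{u,v} is {v^4, u*v^2 + 17*v^3/45, u^2 + 4*u*v/5 + 4*v^2/25}; counting standard monomials gives mu = 6. Corank 2; j^3 = -(5*u + 2*v)^3 is a perfect cube, so E-series; the 4-jet and mu = 6 give E_6.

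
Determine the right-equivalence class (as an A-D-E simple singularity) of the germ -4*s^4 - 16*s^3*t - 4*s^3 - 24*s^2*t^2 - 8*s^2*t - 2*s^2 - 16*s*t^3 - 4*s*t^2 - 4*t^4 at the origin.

The Hessian of f at 0 is [[-4, 0], [0, 0]] with rank 1, so corank 1. A Groebner basis of the Jacobian ideal J(f) in C{s,t} is {s^2, s*t, s + t^2}; counting standard monomials gives mu = 3. Corank 1: A-series; mu = 3 gives A_3.

A_{3}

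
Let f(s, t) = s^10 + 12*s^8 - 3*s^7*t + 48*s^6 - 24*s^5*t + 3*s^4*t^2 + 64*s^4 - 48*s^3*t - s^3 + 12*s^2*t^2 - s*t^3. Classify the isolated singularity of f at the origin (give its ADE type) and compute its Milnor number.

Type E_7, Milnor number mu = 7.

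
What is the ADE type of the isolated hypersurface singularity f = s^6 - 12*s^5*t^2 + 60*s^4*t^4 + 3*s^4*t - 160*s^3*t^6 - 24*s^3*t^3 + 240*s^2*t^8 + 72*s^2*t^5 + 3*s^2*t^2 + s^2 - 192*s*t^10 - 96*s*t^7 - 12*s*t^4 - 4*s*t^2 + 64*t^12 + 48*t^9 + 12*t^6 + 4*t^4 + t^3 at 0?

A2

The Hessian of f at 0 has rank 1. Corank 1: A-series; mu = 2 gives A_2.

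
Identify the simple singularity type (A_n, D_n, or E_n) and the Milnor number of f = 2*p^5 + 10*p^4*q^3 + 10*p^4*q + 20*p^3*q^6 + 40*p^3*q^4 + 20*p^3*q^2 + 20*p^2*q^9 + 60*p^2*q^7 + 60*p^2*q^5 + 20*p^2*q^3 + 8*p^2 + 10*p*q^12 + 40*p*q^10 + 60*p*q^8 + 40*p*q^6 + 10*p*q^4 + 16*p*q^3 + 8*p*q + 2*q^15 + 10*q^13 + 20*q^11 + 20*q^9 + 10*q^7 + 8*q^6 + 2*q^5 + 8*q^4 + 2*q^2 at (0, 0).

The Hessian of f at 0 has rank 1. Corank 1: A-series; mu = 4 gives A_4.

Type A_4, Milnor number mu = 4.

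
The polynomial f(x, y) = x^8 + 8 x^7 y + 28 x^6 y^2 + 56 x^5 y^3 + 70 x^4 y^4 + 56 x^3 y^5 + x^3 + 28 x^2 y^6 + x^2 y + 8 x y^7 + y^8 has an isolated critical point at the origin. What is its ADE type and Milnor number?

Type D_{9}, Milnor number mu = 9.

The Hessian of f at 0 is [[0, 0], [0, 0]] with rank 0, so corank 2. A Groebner basis of the Jacobian ideal J(f) in C{x,y} is {-x*y/8 + y^7, x*y^2, x^2 + x*y}; counting standard monomials gives mu = 9. Corank 2; j^3 = x^2*(x + y) has shape L^2 M (L != M), so D-series; mu = 9 gives D_9.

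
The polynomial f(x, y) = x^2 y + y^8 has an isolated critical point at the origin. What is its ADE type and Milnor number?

Type D_9, Milnor number mu = 9.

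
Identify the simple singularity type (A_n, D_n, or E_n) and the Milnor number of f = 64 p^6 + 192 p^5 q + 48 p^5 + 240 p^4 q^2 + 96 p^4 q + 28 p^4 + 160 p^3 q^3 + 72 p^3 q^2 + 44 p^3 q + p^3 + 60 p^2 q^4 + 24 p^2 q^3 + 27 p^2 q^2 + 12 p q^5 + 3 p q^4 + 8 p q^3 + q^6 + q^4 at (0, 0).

Type E6, Milnor number mu = 6.

The Hessian of f at 0 is [[0, 0], [0, 0]] with rank 0, so corank 2. A Groebner basis of the Jacobian ideal J(f) in C{p,q} is {p^3, p^2*q, p^2/2 + p*q^2, -3*p^2 + q^3}; counting standard monomials gives mu = 6. Corank 2; j^3 = p^3 is a perfect cube, so E-series; the 4-jet and mu = 6 give E_6.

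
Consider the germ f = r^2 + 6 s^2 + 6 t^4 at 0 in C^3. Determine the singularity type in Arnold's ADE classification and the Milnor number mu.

Type A_{3}, Milnor number mu = 3.

The Hessian of f at 0 has rank 2. Corank 1: A-series; mu = 3 gives A_3.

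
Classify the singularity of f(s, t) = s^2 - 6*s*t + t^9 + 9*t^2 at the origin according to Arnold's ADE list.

The Hessian of f at 0 has rank 1. Corank 1: A-series; mu = 8 gives A_8.

A_8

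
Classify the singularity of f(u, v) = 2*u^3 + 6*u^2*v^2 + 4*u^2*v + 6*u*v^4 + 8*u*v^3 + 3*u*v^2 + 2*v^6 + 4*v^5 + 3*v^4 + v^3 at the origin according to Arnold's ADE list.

D_4

The Hessian of f at 0 has rank 0. Corank 2; j^3 = (u + v)*(2*u^2 + 2*u*v + v^2) splits into three distinct lines over C (the quadratic factor has nonzero discriminant), so D_4.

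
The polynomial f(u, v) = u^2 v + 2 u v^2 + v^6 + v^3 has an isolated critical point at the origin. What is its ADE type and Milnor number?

The Hessian of f at 0 has rank 0. Corank 2; j^3 = v*(u + v)^2 has shape L^2 M (L != M), so D-series; mu = 7 gives D_7.

Type D_{7}, Milnor number mu = 7.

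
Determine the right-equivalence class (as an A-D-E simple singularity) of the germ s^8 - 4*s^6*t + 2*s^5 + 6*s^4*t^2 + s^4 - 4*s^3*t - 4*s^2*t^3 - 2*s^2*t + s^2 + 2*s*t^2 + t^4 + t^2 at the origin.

The Hessian of f at 0 is [[2, 0], [0, 2]] with rank 2, so corank 0. A Groebner basis of the Jacobian ideal J(f) in C{s,t} is {s, t}; counting standard monomials gives mu = 1. Corank 0: nondegenerate Morse point, so A_1.

A1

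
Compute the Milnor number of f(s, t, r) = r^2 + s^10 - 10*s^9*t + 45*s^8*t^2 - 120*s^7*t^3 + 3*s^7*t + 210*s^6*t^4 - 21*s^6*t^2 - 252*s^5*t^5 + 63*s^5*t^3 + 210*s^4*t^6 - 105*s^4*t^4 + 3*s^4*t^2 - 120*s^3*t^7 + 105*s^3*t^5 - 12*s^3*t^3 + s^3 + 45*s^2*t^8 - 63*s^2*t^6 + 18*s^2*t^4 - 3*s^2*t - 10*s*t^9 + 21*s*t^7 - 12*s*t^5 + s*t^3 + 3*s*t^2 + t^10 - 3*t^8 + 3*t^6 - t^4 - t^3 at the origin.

The Hessian of f at 0 has rank 1. Corank 2; j^3 = (s - t)^3 is a perfect cube, so E-series; the 4-jet and mu = 7 give E_7.

7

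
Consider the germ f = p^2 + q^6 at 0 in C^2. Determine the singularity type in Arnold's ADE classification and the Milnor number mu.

Type A_5, Milnor number mu = 5.

The Hessian of f at 0 is [[2, 0], [0, 0]] with rank 1, so corank 1. A Groebner basis of the Jacobian ideal J(f) in C{p,q} is {q^5, p}; counting standard monomials gives mu = 5. Corank 1: A-series; mu = 5 gives A_5.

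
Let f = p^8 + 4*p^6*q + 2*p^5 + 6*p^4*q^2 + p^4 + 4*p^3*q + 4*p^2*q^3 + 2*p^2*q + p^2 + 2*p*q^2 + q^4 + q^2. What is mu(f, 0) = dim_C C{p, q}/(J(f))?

1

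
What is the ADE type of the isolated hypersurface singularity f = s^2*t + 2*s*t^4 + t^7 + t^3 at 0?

D4

The Hessian of f at 0 is [[0, 0], [0, 0]] with rank 0, so corank 2. A Groebner basis of the Jacobian ideal J(f) in C{s,t} is {t^3, s^2 + 3*t^2, s*t}; counting standard monomials gives mu = 4. Corank 2; j^3 = t*(s^2 + t^2) splits into three distinct lines over C (the quadratic factor has nonzero discriminant), so D_4.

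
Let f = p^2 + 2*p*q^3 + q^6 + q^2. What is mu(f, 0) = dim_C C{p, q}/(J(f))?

The Hessian of f at 0 has rank 2. Corank 0: nondegenerate Morse point, so A_1.

1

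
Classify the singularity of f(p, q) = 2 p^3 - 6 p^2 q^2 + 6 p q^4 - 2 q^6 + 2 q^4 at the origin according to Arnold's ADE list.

E_6

The Hessian of f at 0 has rank 0. Corank 2; j^3 = 2*p^3 is a perfect cube, so E-series; the 4-jet and mu = 6 give E_6.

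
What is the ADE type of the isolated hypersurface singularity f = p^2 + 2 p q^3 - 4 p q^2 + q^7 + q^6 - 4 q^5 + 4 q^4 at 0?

The Hessian of f at 0 has rank 1. Corank 1: A-series; mu = 6 gives A_6.

A6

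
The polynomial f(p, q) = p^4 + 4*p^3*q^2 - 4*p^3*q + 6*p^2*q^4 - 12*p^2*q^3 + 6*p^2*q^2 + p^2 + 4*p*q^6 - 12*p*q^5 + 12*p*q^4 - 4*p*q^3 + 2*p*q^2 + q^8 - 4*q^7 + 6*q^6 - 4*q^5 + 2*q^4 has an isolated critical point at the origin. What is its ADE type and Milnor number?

Type A_{3}, Milnor number mu = 3.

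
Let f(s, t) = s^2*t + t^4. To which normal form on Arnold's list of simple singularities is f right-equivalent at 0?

D5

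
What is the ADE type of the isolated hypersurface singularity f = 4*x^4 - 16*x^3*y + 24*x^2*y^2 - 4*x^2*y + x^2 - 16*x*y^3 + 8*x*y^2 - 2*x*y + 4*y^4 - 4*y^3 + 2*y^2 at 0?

A_{1}

The Hessian of f at 0 has rank 2. Corank 0: nondegenerate Morse point, so A_1.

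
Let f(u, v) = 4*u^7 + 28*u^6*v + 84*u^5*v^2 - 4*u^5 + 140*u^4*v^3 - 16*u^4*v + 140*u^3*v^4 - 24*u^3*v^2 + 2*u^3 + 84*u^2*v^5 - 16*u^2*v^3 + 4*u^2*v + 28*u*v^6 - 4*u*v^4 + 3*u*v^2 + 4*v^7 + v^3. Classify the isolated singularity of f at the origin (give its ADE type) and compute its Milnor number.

The Hessian of f at 0 has rank 0. Corank 2; j^3 = (u + v)*(2*u^2 + 2*u*v + v^2) splits into three distinct lines over C (the quadratic factor has nonzero discriminant), so D_4.

Type D_{4}, Milnor number mu = 4.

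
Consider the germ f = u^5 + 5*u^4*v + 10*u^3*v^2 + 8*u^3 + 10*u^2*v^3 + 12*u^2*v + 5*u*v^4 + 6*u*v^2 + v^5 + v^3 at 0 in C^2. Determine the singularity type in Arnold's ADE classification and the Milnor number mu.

Type E_{8}, Milnor number mu = 8.

The Hessian of f at 0 is [[0, 0], [0, 0]] with rank 0, so corank 2. A Groebner basis of the Jacobian ideal J(f) in C{u,v} is {v^5, u*v^3 + 5*v^4/8, u^2 + u*v + v^2/4}; counting standard monomials gives mu = 8. Corank 2; j^3 = (2*u + v)^3 is a perfect cube, so E-series; the 5-jet and mu = 8 give E_8.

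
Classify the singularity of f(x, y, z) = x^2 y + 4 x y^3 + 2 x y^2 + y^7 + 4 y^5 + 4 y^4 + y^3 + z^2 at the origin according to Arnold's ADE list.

The Hessian of f at 0 has rank 1. Corank 2; j^3 = y*(x + y)^2 has shape L^2 M (L != M), so D-series; mu = 8 gives D_8.

D8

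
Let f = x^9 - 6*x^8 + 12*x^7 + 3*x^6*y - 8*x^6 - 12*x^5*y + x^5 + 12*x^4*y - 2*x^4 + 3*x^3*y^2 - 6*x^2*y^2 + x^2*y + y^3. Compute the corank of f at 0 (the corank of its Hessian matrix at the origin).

2

Hessian at 0 has rank 0.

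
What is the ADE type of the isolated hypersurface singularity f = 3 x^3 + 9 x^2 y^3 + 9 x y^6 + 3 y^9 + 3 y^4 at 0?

E6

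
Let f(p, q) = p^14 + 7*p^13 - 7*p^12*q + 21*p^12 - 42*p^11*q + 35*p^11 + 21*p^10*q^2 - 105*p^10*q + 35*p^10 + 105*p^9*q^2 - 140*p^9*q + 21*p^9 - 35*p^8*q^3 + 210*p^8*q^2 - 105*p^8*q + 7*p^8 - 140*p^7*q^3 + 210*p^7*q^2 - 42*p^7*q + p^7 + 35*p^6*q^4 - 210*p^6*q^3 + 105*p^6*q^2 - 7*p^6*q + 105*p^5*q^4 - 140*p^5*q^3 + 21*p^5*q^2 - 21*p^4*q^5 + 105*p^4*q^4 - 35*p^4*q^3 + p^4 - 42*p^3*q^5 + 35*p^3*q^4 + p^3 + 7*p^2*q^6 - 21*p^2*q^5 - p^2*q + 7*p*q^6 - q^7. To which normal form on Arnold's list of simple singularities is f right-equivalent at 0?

The Hessian of f at 0 has rank 0. Corank 2; j^3 = p^2*(p - q) has shape L^2 M (L != M), so D-series; mu = 8 gives D_8.

D_{8}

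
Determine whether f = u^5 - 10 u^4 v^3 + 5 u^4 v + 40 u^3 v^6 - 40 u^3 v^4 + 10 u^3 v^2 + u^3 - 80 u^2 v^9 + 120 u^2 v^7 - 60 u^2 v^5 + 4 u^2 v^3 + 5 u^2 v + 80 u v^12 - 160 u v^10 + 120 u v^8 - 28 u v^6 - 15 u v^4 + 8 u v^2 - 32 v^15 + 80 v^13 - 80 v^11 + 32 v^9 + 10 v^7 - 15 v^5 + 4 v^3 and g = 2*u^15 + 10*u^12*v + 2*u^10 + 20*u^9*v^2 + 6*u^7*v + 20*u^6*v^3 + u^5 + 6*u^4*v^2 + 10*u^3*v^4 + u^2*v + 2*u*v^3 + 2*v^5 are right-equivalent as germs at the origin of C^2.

The Hessian of f at 0 is [[0, 0], [0, 0]] with rank 0, so corank 2. A Groebner basis of the Jacobian ideal J(f) in C{u,v} is {u*v/3 + v^4 + 2*v^2/3, u*v^2 + 2*v^3, u^2 + 7*u*v/3 + 2*v^2/3}; counting standard monomials gives mu = 6. Corank 2; j^3 = (u + v)*(u + 2*v)^2 has shape L^2 M (L != M), so D-series; mu = 6 gives D_6. The Hessian of g at 0 is [[0, 0], [0, 0]] with rank 0, so corank 2. A Groebner basis of the Jacobian ideal J(g) in C{u,v} is {u^3, u^2*v, -u^2/4 + u*v^2, u*v + v^3}; counting standard monomials gives mu = 6. Corank 2; j^3 = u^2*v has shape L^2 M (L != M), so D-series; mu = 6 gives D_6. Both have type D_6, hence right-equivalent.

Yes.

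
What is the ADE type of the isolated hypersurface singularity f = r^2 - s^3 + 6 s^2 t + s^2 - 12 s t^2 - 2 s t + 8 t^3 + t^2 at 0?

The Hessian of f at 0 has rank 2. Corank 1: A-series; mu = 2 gives A_2.

A_2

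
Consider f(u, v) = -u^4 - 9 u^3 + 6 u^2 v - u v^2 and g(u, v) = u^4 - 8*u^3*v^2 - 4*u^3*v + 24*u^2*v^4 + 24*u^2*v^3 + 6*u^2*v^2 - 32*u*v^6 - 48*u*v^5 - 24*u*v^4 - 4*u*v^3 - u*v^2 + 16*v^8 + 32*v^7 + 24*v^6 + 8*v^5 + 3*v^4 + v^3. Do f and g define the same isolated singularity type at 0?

Yes.

The Hessian of f at 0 is [[0, 0], [0, 0]] with rank 0, so corank 2. A Groebner basis of the Jacobian ideal J(f) in C{u,v} is {u*v^2 - 27*u*v/4 + 9*v^2/4, -81*u*v/4 + v^3 + 27*v^2/4, u^2 - u*v/3}; counting standard monomials gives mu = 5. Corank 2; j^3 = -u*(3*u - v)^2 has shape L^2 M (L != M), so D-series; mu = 5 gives D_5. The Hessian of g at 0 is [[0, 0], [0, 0]] with rank 0, so corank 2. A Groebner basis of the Jacobian ideal J(g) in C{u,v} is {u^3 - v^2/4, v^3, u*v - v^2}; counting standard monomials gives mu = 5. Corank 2; j^3 = -v^2*(u - v) has shape L^2 M (L != M), so D-series; mu = 5 gives D_5. Both have type D_5, hence right-equivalent.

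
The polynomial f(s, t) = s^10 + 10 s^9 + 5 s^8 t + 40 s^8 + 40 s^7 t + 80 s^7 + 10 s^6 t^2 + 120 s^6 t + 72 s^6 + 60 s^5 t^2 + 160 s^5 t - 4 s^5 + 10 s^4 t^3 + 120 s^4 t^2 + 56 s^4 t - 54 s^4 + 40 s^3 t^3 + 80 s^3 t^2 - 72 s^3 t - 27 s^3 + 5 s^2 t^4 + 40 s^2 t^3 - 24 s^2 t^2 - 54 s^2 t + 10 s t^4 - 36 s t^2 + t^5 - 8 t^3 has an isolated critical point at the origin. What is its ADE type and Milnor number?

The Hessian of f at 0 is [[0, 0], [0, 0]] with rank 0, so corank 2. A Groebner basis of the Jacobian ideal J(f) in C{s,t} is {-729*s^2/128 + s*t^3 - 27*s*t^2/8 - 243*s*t/32 - 9*t^3/4 - 81*t^2/32, 729*s^2/80 + 27*s*t^2/5 + 243*s*t/20 + t^4 + 18*t^3/5 + 81*t^2/20, s^3 + 9*s^2/20 - 16*s*t^2/15 + 3*s*t/5 - 56*t^3/135 + t^2/5, s^2*t - 9*s^2/40 + 6*s*t^2/5 - 3*s*t/10 + 16*t^3/45 - t^2/10}; counting standard monomials gives mu = 8. Corank 2; j^3 = -(3*s + 2*t)^3 is a perfect cube, so E-series; the 5-jet and mu = 8 give E_8.

Type E8, Milnor number mu = 8.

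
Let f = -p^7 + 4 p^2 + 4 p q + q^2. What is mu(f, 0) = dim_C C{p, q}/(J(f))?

The Hessian of f at 0 has rank 1. Corank 1: A-series; mu = 6 gives A_6.

6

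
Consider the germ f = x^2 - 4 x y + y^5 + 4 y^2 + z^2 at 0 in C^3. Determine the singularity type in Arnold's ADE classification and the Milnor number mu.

The Hessian of f at 0 is [[2, -4, 0], [-4, 8, 0], [0, 0, 2]] with rank 2, so corank 1. A Groebner basis of the Jacobian ideal J(f) in C{x,y,z} is {y^4, x - 2*y, z}; counting standard monomials gives mu = 4. Corank 1: A-series; mu = 4 gives A_4.

Type A_{4}, Milnor number mu = 4.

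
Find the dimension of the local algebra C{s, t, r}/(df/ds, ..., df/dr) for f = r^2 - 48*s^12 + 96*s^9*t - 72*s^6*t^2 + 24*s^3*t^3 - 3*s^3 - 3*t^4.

6

The Hessian of f at 0 is [[0, 0, 0], [0, 0, 0], [0, 0, 2]] with rank 1, so corank 2. A Groebner basis of the Jacobian ideal J(f) in C{s,t,r} is {t^3, s^2, r}; counting standard monomials gives mu = 6. Corank 2; j^3 = -3*s^3 is a perfect cube, so E-series; the 4-jet and mu = 6 give E_6.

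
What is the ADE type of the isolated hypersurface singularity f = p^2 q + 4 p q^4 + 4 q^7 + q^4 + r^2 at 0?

D5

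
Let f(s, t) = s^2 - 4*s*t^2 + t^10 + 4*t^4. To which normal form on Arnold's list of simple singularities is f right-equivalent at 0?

The Hessian of f at 0 has rank 1. Corank 1: A-series; mu = 9 gives A_9.

A9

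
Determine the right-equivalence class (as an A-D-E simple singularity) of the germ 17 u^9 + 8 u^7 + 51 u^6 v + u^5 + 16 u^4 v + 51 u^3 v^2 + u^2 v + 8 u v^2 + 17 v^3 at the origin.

D_{4}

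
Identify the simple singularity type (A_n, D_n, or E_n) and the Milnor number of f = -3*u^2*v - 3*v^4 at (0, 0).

The Hessian of f at 0 is [[0, 0], [0, 0]] with rank 0, so corank 2. A Groebner basis of the Jacobian ideal J(f) in C{u,v} is {u^3, u^2/4 + v^3, u*v}; counting standard monomials gives mu = 5. Corank 2; j^3 = -3*u^2*v has shape L^2 M (L != M), so D-series; mu = 5 gives D_5.

Type D_5, Milnor number mu = 5.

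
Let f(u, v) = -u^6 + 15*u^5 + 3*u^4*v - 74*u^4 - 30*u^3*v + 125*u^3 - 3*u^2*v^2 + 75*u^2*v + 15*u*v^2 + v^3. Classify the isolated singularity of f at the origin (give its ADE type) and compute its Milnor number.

Type E6, Milnor number mu = 6.

The Hessian of f at 0 has rank 0. Corank 2; j^3 = (5*u + v)^3 is a perfect cube, so E-series; the 4-jet and mu = 6 give E_6.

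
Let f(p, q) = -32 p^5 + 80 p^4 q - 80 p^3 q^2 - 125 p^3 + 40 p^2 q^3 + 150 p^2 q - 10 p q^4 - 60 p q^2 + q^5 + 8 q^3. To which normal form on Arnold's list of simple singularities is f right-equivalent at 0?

E_8

The Hessian of f at 0 has rank 0. Corank 2; j^3 = -(5*p - 2*q)^3 is a perfect cube, so E-series; the 5-jet and mu = 8 give E_8.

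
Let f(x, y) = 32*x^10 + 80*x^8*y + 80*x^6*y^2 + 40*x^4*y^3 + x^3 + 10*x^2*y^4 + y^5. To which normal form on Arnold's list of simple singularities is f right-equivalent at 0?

The Hessian of f at 0 is [[0, 0], [0, 0]] with rank 0, so corank 2. A Groebner basis of the Jacobian ideal J(f) in C{x,y} is {y^4, x^2}; counting standard monomials gives mu = 8. Corank 2; j^3 = x^3 is a perfect cube, so E-series; the 5-jet and mu = 8 give E_8.

E8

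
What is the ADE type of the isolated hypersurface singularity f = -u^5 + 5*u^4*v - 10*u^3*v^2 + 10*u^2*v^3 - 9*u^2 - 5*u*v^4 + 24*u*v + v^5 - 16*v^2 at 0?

The Hessian of f at 0 has rank 1. Corank 1: A-series; mu = 4 gives A_4.

A4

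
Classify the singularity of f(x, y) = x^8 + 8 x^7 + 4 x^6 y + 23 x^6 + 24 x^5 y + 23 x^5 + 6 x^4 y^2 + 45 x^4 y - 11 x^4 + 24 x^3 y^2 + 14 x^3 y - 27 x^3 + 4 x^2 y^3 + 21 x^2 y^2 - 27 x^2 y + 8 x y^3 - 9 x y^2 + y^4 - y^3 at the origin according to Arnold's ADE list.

E_{6}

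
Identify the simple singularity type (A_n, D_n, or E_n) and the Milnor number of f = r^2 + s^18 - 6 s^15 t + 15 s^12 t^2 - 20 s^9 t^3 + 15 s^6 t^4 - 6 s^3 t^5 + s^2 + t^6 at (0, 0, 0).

Type A_{5}, Milnor number mu = 5.

The Hessian of f at 0 has rank 2. Corank 1: A-series; mu = 5 gives A_5.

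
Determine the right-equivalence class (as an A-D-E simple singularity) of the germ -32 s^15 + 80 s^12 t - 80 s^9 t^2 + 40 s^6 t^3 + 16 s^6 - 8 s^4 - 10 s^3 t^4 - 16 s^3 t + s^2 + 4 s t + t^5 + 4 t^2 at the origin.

A4

The Hessian of f at 0 is [[2, 4], [4, 8]] with rank 1, so corank 1. A Groebner basis of the Jacobian ideal J(f) in C{s,t} is {s/32 + t^3 + t/16, s^2 - 4*t^2, s*t + 2*t^2}; counting standard monomials gives mu = 4. Corank 1: A-series; mu = 4 gives A_4.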